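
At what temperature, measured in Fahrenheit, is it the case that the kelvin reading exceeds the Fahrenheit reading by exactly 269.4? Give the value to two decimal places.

-31.56°F

Let F be the Fahrenheit reading. The kelvin reading is K = 5/9·F + 255.372.
Require K - F = 269.4: (-4/9)·F + 255.372 = 269.4.
F = (269.4 - 255.372) / (-4/9) = -31.56.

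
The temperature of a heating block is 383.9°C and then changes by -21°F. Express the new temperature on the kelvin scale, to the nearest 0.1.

The 21°F change is an interval, so only the factor 5/9 applies: -21 × 5/9 = -11.6667°C.
Final Celsius temperature: 383.9000 - 11.6667 = 372.2333°C.
In kelvin: 372.2333 + 273.15 = 645.4 K.

645.4 K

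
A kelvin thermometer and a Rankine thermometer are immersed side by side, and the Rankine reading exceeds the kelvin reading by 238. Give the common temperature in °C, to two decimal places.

24.35°C

Let x be the kelvin reading; then the Rankine reading is 1.8·x.
(1.8·x) - x = 238  ⇒  (0.8)·x = 238  ⇒  x = 297.5000 K.
In Celsius: 297.5 - 273.15 = 24.35°C.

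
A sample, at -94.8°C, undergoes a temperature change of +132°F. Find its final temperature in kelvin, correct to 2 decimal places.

251.68 K

The 132°F change is an interval, so only the factor 5/9 applies: +132 × 5/9 = +73.3333°C.
Final Celsius temperature: -94.8000 + 73.3333 = -21.4667°C.
In kelvin: -21.4667 + 273.15 = 251.68 K.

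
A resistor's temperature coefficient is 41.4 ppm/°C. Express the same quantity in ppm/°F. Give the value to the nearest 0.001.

23.000 ppm/°F

The quantity depends on a temperature interval, so only the ratio of degree sizes applies; the offset between the scales is irrelevant.
A change of 1°F is a change of 5/9°C, so per °F the value is 41.4 × 5/9 = 23.000.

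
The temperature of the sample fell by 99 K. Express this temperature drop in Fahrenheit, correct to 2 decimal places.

Only the scale ratio 1.8 matters for a change in temperature.
99 × 1.8 = 178.20.

178.20°F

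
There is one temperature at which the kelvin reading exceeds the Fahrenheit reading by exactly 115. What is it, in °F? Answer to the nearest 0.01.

315.84°F

Let F be the Fahrenheit reading. The kelvin reading is K = 5/9·F + 255.372.
Require K - F = 115: (-4/9)·F + 255.372 = 115.
F = (115 - 255.372) / (-4/9) = 315.84.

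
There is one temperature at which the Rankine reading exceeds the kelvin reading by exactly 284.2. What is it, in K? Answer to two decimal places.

355.25 K

Let K be the kelvin reading. The Rankine reading is R = 1.8·K.
Require R - K = 284.2: (0.8)·K = 284.2.
K = (284.2) / (0.8) = 355.25.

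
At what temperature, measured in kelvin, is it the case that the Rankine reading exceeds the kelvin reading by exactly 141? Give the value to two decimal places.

Let K be the kelvin reading. The Rankine reading is R = 1.8·K.
Require R - K = 141: (0.8)·K = 141.
K = (141) / (0.8) = 176.25.

176.25 K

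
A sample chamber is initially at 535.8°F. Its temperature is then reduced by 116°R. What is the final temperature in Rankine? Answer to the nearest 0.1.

879.5°R

Initial temperature in Celsius: (535.8 - 32) × 5/9 = 279.8889°C.
The 116°R change is an interval, so only the factor 5/9 applies: -116 × 5/9 = -64.4444°C.
Final Celsius temperature: 279.8889 - 64.4444 = 215.4444°C.
In Rankine: 215.4444 × 1.8 + 491.67 = 879.5°R.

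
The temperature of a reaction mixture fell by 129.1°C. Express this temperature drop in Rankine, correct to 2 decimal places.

An interval of 1°C corresponds to 1.8°R.
129.1 × 1.8 = 232.38.

232.38°R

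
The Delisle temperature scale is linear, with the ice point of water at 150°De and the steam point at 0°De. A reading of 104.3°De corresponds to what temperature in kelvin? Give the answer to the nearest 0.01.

Linear interpolation between the fixed points: C = (104.3 - 150) × 100 / (0 - 150) = 30.4667°C.
Then 30.4667 + 273.15 = 303.62 K.

303.62 K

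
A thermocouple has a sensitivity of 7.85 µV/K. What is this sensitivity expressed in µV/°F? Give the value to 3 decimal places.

Since only a temperature interval is involved, the additive offset between the scales drops out.
A change of 1°F is a change of 5/9 K, so per °F the value is 7.85 × 5/9 = 4.361.

4.361 µV/°F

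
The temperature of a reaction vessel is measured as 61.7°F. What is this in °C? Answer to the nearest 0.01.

16.50°C

In Celsius: (61.7 - 32) × 5/9 = 16.5000°C.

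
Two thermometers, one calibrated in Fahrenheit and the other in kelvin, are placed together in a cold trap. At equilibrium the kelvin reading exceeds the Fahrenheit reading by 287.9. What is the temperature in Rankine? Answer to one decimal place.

Let x be the Fahrenheit reading; then the kelvin reading is 5/9·x + 255.372.
(5/9·x + 255.372) - x = 287.9  ⇒  (-4/9)·x = 32.5278  ⇒  x = -73.1875°F.
In Celsius: (-73.1875 - 32) × 5/9 = -58.4375°C.
In Rankine: -58.4375 × 1.8 + 491.67 = 386.5°R.

386.5°R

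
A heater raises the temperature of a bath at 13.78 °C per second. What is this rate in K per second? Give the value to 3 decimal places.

Since only a temperature interval is involved, the additive offset between the scales drops out.
A change of 1°C is a change of 1 K, so 13.78 × 1 = 13.780.

13.780 K/second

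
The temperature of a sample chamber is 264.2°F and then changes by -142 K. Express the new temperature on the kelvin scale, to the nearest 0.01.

260.15 K

Initial temperature in Celsius: (264.2 - 32) × 5/9 = 129.0000°C.
The 142 K change is an interval; Kelvin and Celsius degrees are the same size, so ΔC = -142°C.
Final Celsius temperature: 129.0000 - 142.0000 = -13.0000°C.
In kelvin: -13.0000 + 273.15 = 260.15 K.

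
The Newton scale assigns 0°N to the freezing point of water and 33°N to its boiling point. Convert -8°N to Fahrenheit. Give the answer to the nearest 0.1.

-11.6°F

Linear interpolation between the fixed points: C = (-8 - 0) × 100 / (33 - 0) = -24.2424°C.
Then -24.2424 × 1.8 + 32 = -11.6°F.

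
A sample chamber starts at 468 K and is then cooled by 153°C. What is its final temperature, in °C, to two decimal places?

41.85°C

Initial temperature in Celsius: 468 - 273.15 = 194.8500°C.
Final Celsius temperature: 194.8500 - 153.0000 = 41.8500°C.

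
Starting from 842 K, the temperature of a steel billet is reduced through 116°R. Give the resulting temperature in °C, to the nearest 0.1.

504.4°C

Initial temperature in Celsius: 842 - 273.15 = 568.8500°C.
The 116°R change is an interval, so only the factor 5/9 applies: -116 × 5/9 = -64.4444°C.
Final Celsius temperature: 568.8500 - 64.4444 = 504.4056°C.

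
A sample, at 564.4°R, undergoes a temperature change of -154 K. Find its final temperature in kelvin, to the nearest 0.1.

Initial temperature in Celsius: (564.4 - 491.67) × 5/9 = 40.4056°C.
The 154 K change is an interval; Kelvin and Celsius degrees are the same size, so ΔC = -154°C.
Final Celsius temperature: 40.4056 - 154.0000 = -113.5944°C.
In kelvin: -113.5944 + 273.15 = 159.6 K.

159.6 K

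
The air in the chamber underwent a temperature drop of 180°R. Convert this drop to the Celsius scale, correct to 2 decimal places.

100.00°C

For a temperature interval the offset drops out; only the factor 5/9 applies.
180 × 5/9 = 100.00.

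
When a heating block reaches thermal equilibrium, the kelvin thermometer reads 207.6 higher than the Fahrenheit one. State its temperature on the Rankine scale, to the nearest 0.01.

567.16°R

Let x be the Fahrenheit reading; then the kelvin reading is 5/9·x + 255.372.
(5/9·x + 255.372) - x = 207.6  ⇒  (-4/9)·x = -47.7722  ⇒  x = 107.4875°F.
In Celsius: (107.4875 - 32) × 5/9 = 41.9375°C.
In Rankine: 41.9375 × 1.8 + 491.67 = 567.16°R.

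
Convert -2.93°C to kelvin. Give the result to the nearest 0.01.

In kelvin: -2.9300 + 273.15 = 270.22 K.

270.22 K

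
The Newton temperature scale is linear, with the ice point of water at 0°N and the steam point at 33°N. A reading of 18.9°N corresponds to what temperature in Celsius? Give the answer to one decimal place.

Linear interpolation between the fixed points: C = (18.9 - 0) × 100 / (33 - 0) = 57.2727°C.

57.3°C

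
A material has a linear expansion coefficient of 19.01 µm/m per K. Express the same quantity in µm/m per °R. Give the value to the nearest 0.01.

The quantity depends on a temperature interval, so only the ratio of degree sizes applies; the offset between the scales is irrelevant.
A change of 1°R is a change of 5/9 K, so per °R the value is 19.01 × 5/9 = 10.56.

10.56 µm/m per °R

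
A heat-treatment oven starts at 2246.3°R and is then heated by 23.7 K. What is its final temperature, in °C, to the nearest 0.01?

Initial temperature in Celsius: (2246.3 - 491.67) × 5/9 = 974.7944°C.
The 23.7 K change is an interval; Kelvin and Celsius degrees are the same size, so ΔC = +23.7°C.
Final Celsius temperature: 974.7944 + 23.7000 = 998.4944°C.

998.49°C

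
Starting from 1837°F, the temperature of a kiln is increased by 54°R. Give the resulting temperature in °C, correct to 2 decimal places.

Initial temperature in Celsius: (1837 - 32) × 5/9 = 1002.7778°C.
The 54°R change is an interval, so only the factor 5/9 applies: +54 × 5/9 = +30.0000°C.
Final Celsius temperature: 1002.7778 + 30.0000 = 1032.7778°C.

1032.78°C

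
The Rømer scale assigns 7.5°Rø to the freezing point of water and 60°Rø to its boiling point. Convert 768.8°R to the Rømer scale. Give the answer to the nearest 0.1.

First in Celsius: (768.8 - 491.67) × 5/9 = 153.9611°C.
Linearly onto the Rømer scale: 7.5 + (153.9611 / 100) × (60 - 7.5) = 88.3°Rø.

88.3°Rø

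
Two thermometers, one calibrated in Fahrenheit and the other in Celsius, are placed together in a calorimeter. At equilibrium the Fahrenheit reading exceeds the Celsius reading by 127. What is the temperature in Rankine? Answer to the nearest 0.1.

Let x be the Fahrenheit reading; then the Celsius reading is 5/9·x - 17.7778.
(5/9·x - 17.7778) - x = -127  ⇒  (-4/9)·x = -109.222  ⇒  x = 245.7500°F.
In Celsius: (245.75 - 32) × 5/9 = 118.7500°C.
In Rankine: 118.7500 × 1.8 + 491.67 = 705.4°R.

705.4°R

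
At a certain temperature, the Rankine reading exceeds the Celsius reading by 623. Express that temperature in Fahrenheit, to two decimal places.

Let x be the Celsius reading; then the Rankine reading is 1.8·x + 491.67.
(1.8·x + 491.67) - x = 623  ⇒  (0.8)·x = 131.33  ⇒  x = 164.1625°C.
In Fahrenheit: 164.1625 × 1.8 + 32 = 327.49°F.

327.49°F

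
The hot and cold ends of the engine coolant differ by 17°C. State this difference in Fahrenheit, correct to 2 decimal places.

For a temperature interval the offset drops out; only the factor 1.8 applies.
17 × 1.8 = 30.60.

30.60°F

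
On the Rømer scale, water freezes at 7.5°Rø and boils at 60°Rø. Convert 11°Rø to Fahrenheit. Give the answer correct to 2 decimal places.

Linear interpolation between the fixed points: C = (11 - 7.5) × 100 / (60 - 7.5) = 6.6667°C.
Then 6.6667 × 1.8 + 32 = 44.00°F.

44.00°F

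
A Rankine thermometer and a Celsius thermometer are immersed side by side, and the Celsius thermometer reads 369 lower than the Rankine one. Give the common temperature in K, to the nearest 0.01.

Let x be the Rankine reading; then the Celsius reading is 5/9·x - 273.15.
(5/9·x - 273.15) - x = -369  ⇒  (-4/9)·x = -95.85  ⇒  x = 215.6625°R.
In Celsius: (215.6625 - 491.67) × 5/9 = -153.3375°C.
In kelvin: -153.3375 + 273.15 = 119.81 K.

119.81 K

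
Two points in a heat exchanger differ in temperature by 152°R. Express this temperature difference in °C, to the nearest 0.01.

84.44°C

Only the scale ratio 5/9 matters for a change in temperature.
152 × 5/9 = 84.44.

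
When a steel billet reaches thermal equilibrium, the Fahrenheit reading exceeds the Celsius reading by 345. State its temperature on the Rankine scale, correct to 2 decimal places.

1195.92°R

Let x be the Celsius reading; then the Fahrenheit reading is 1.8·x + 32.
(1.8·x + 32) - x = 345  ⇒  (0.8)·x = 313  ⇒  x = 391.2500°C.
In Rankine: 391.2500 × 1.8 + 491.67 = 1195.92°R.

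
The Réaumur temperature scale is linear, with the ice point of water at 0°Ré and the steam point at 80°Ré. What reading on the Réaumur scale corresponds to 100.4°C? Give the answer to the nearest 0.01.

80.32°Ré

Linearly onto the Réaumur scale: 0 + (100.4000 / 100) × (80 - 0) = 80.32°Ré.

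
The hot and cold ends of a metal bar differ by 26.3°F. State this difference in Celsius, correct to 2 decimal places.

For a temperature interval the offset drops out; only the factor 5/9 applies.
26.3 × 5/9 = 14.61.

14.61°C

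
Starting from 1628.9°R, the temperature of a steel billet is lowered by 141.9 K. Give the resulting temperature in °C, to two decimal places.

Initial temperature in Celsius: (1628.9 - 491.67) × 5/9 = 631.7944°C.
The 141.9 K change is an interval; Kelvin and Celsius degrees are the same size, so ΔC = -141.9°C.
Final Celsius temperature: 631.7944 - 141.9000 = 489.8944°C.

489.89°C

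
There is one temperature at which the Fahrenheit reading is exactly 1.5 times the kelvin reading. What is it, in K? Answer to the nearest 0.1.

Let K be the kelvin reading. The Fahrenheit reading is F = 1.8·K - 459.67.
Require F = 1.5·K: 1.8·K - 459.67 = 1.5·K.
(0.3)·K = 459.67  ⇒  K = 1532.2.

1532.2 K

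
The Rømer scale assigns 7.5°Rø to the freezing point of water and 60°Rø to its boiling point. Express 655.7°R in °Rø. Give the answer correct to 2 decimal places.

First in Celsius: (655.7 - 491.67) × 5/9 = 91.1278°C.
Linearly onto the Rømer scale: 7.5 + (91.1278 / 100) × (60 - 7.5) = 55.34°Rø.

55.34°Rø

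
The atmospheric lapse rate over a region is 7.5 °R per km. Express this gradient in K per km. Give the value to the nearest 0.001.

4.167 K/km

Since only a temperature interval is involved, the additive offset between the scales drops out.
A change of 1°R is a change of 5/9 K, so 7.5 × 5/9 = 4.167.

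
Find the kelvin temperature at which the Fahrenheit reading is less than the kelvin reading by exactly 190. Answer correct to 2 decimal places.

337.09 K

Let K be the kelvin reading. The Fahrenheit reading is F = 1.8·K - 459.67.
Require F - K = -190: (0.8)·K - 459.67 = -190.
K = (-190 + 459.67) / (0.8) = 337.09.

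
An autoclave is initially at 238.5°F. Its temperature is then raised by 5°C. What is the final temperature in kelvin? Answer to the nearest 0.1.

392.9 K

Initial temperature in Celsius: (238.5 - 32) × 5/9 = 114.7222°C.
Final Celsius temperature: 114.7222 + 5.0000 = 119.7222°C.
In kelvin: 119.7222 + 273.15 = 392.9 K.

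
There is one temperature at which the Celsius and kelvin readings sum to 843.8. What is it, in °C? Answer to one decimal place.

Let C be the Celsius reading. The kelvin reading is K = 1·C + 273.15.
Require C + K = 843.8: (2)·C + 273.15 = 843.8.
C = (843.8 - 273.15) / (2) = 285.3.

285.3°C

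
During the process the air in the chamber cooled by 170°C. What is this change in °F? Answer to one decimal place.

Only the scale ratio 1.8 matters for a change in temperature.
170 × 1.8 = 306.0.

306.0°F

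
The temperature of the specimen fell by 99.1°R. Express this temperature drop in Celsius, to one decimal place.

An interval of 1°R corresponds to 5/9°C.
99.1 × 5/9 = 55.1.

55.1°C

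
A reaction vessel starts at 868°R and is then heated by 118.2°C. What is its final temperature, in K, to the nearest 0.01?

600.42 K

Initial temperature in Celsius: (868 - 491.67) × 5/9 = 209.0722°C.
Final Celsius temperature: 209.0722 + 118.2000 = 327.2722°C.
In kelvin: 327.2722 + 273.15 = 600.42 K.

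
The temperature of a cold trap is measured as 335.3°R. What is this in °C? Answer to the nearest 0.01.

-86.87°C

In Celsius: (335.3 - 491.67) × 5/9 = -86.8722°C.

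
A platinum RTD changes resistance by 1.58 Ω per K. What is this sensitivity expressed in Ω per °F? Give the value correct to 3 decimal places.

The quantity depends on a temperature interval, so only the ratio of degree sizes applies; the offset between the scales is irrelevant.
A change of 1°F is a change of 5/9 K, so per °F the value is 1.58 × 5/9 = 0.878.

0.878 Ω per °F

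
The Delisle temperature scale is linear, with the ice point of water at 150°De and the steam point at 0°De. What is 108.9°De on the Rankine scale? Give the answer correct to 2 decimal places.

Linear interpolation between the fixed points: C = (108.9 - 150) × 100 / (0 - 150) = 27.4000°C.
Then 27.4000 × 1.8 + 491.67 = 540.99°R.

540.99°R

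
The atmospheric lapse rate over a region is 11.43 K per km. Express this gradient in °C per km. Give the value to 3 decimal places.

11.430 °C/km

Since only a temperature interval is involved, the additive offset between the scales drops out.
A change of 1 K is a change of 1°C, so 11.43 × 1 = 11.430.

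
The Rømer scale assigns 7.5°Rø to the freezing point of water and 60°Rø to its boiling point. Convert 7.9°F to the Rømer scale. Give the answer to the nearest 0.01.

0.47°Rø

First in Celsius: (7.9 - 32) × 5/9 = -13.3889°C.
Linearly onto the Rømer scale: 7.5 + (-13.3889 / 100) × (60 - 7.5) = 0.47°Rø.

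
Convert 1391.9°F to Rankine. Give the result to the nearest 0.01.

In Celsius: (1391.9 - 32) × 5/9 = 755.5000°C.
In Rankine: 755.5000 × 1.8 + 491.67 = 1851.57°R.

1851.57°R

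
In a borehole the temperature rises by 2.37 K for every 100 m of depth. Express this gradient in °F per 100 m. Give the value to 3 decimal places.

The quantity depends on a temperature interval, so only the ratio of degree sizes applies; the offset between the scales is irrelevant.
A change of 1 K is a change of 1.8°F, so 2.37 × 1.8 = 4.266.

4.266 °F/100 m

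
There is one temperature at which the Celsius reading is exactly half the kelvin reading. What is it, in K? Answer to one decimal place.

546.3 K

Let K be the kelvin reading. The Celsius reading is C = 1·K - 273.15.
Require C = 0.5·K: 1·K - 273.15 = 0.5·K.
(0.5)·K = 273.15  ⇒  K = 546.3.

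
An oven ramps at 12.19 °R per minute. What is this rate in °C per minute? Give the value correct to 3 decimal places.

Since only a temperature interval is involved, the additive offset between the scales drops out.
A change of 1°R is a change of 5/9°C, so 12.19 × 5/9 = 6.772.

6.772 °C/minute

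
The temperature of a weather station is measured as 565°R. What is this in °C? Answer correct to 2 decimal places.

40.74°C

In Celsius: (565 - 491.67) × 5/9 = 40.7389°C.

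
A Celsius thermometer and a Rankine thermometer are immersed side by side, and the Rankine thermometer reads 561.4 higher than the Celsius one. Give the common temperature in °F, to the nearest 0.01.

Let x be the Celsius reading; then the Rankine reading is 1.8·x + 491.67.
(1.8·x + 491.67) - x = 561.4  ⇒  (0.8)·x = 69.73  ⇒  x = 87.1625°C.
In Fahrenheit: 87.1625 × 1.8 + 32 = 188.89°F.

188.89°F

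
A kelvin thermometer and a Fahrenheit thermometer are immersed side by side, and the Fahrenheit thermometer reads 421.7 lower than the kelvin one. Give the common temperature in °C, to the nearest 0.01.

-225.69°C

Let x be the kelvin reading; then the Fahrenheit reading is 1.8·x - 459.67.
(1.8·x - 459.67) - x = -421.7  ⇒  (0.8)·x = 37.97  ⇒  x = 47.4625 K.
In Celsius: 47.4625 - 273.15 = -225.69°C.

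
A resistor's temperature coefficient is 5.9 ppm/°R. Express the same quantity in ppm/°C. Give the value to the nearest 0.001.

Since only a temperature interval is involved, the additive offset between the scales drops out.
A change of 1°C is a change of 1.8°R, so per °C the value is 5.9 × 1.8 = 10.620.

10.620 ppm/°C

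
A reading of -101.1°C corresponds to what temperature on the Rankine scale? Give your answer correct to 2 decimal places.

309.69°R

In Rankine: -101.1000 × 1.8 + 491.67 = 309.69°R.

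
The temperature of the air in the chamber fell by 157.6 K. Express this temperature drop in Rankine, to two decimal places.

283.68°R

An interval of 1 K corresponds to 1.8°R.
157.6 × 1.8 = 283.68.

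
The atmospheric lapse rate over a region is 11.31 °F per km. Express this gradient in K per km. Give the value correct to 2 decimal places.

The quantity depends on a temperature interval, so only the ratio of degree sizes applies; the offset between the scales is irrelevant.
A change of 1°F is a change of 5/9 K, so 11.31 × 5/9 = 6.28.

6.28 K/km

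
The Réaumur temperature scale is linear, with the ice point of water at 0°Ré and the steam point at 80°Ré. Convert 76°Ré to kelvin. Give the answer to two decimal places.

Linear interpolation between the fixed points: C = (76 - 0) × 100 / (80 - 0) = 95.0000°C.
Then 95.0000 + 273.15 = 368.15 K.

368.15 K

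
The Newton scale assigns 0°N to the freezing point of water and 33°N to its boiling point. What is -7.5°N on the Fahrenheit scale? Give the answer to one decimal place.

-8.9°F

Linear interpolation between the fixed points: C = (-7.5 - 0) × 100 / (33 - 0) = -22.7273°C.
Then -22.7273 × 1.8 + 32 = -8.9°F.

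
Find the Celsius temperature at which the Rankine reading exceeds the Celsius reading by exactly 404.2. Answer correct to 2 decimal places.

Let C be the Celsius reading. The Rankine reading is R = 1.8·C + 491.67.
Require R - C = 404.2: (0.8)·C + 491.67 = 404.2.
C = (404.2 - 491.67) / (0.8) = -109.34.

-109.34°C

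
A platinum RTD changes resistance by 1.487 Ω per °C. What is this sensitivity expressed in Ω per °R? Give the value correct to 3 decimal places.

0.826 Ω per °R

Since only a temperature interval is involved, the additive offset between the scales drops out.
A change of 1°R is a change of 5/9°C, so per °R the value is 1.487 × 5/9 = 0.826.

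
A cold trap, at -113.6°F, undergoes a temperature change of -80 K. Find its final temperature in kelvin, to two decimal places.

112.26 K

Initial temperature in Celsius: (-113.6 - 32) × 5/9 = -80.8889°C.
The 80 K change is an interval; Kelvin and Celsius degrees are the same size, so ΔC = -80°C.
Final Celsius temperature: -80.8889 - 80.0000 = -160.8889°C.
In kelvin: -160.8889 + 273.15 = 112.26 K.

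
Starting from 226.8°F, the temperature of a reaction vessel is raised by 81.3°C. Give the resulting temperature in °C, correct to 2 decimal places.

Initial temperature in Celsius: (226.8 - 32) × 5/9 = 108.2222°C.
Final Celsius temperature: 108.2222 + 81.3000 = 189.5222°C.

189.52°C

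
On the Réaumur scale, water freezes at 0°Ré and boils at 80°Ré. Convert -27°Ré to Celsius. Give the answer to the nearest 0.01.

-33.75°C

Linear interpolation between the fixed points: C = (-27 - 0) × 100 / (80 - 0) = -33.7500°C.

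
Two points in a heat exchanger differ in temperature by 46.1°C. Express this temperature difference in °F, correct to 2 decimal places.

82.98°F

For a temperature interval the offset drops out; only the factor 1.8 applies.
46.1 × 1.8 = 82.98.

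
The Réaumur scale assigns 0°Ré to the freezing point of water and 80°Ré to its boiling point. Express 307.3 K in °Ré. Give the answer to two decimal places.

First in Celsius: 307.3 - 273.15 = 34.1500°C.
Linearly onto the Réaumur scale: 0 + (34.1500 / 100) × (80 - 0) = 27.32°Ré.

27.32°Ré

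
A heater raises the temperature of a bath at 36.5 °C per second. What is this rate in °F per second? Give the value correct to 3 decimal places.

65.700 °F/second

The quantity depends on a temperature interval, so only the ratio of degree sizes applies; the offset between the scales is irrelevant.
A change of 1°C is a change of 1.8°F, so 36.5 × 1.8 = 65.700.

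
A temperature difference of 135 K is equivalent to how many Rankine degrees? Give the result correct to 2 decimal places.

243.00°R

Only the scale ratio 1.8 matters for a change in temperature.
135 × 1.8 = 243.00.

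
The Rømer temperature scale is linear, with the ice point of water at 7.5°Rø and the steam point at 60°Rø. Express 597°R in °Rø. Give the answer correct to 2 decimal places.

First in Celsius: (597 - 491.67) × 5/9 = 58.5167°C.
Linearly onto the Rømer scale: 7.5 + (58.5167 / 100) × (60 - 7.5) = 38.22°Rø.

38.22°Rø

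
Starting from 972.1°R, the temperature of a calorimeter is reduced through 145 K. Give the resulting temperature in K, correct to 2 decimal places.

395.06 K

Initial temperature in Celsius: (972.1 - 491.67) × 5/9 = 266.9056°C.
The 145 K change is an interval; Kelvin and Celsius degrees are the same size, so ΔC = -145°C.
Final Celsius temperature: 266.9056 - 145.0000 = 121.9056°C.
In kelvin: 121.9056 + 273.15 = 395.06 K.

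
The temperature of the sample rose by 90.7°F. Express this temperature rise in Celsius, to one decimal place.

50.4°C

Only the scale ratio 5/9 matters for a change in temperature.
90.7 × 5/9 = 50.4.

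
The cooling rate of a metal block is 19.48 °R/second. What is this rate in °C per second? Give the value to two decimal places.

10.82 °C/second

The quantity depends on a temperature interval, so only the ratio of degree sizes applies; the offset between the scales is irrelevant.
A change of 1°R is a change of 5/9°C, so 19.48 × 5/9 = 10.82.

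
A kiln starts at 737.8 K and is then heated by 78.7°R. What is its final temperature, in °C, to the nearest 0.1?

Initial temperature in Celsius: 737.8 - 273.15 = 464.6500°C.
The 78.7°R change is an interval, so only the factor 5/9 applies: +78.7 × 5/9 = +43.7222°C.
Final Celsius temperature: 464.6500 + 43.7222 = 508.3722°C.

508.4°C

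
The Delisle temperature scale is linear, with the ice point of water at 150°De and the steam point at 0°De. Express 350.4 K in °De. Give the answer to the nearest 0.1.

First in Celsius: 350.4 - 273.15 = 77.2500°C.
Linearly onto the Delisle scale: 150 + (77.2500 / 100) × (0 - 150) = 34.1°De.

34.1°De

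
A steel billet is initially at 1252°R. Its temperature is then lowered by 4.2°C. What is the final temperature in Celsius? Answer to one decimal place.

Initial temperature in Celsius: (1252 - 491.67) × 5/9 = 422.4056°C.
Final Celsius temperature: 422.4056 - 4.2000 = 418.2056°C.

418.2°C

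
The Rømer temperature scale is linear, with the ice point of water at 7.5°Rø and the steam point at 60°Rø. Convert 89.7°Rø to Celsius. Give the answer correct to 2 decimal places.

156.57°C

Linear interpolation between the fixed points: C = (89.7 - 7.5) × 100 / (60 - 7.5) = 156.5714°C.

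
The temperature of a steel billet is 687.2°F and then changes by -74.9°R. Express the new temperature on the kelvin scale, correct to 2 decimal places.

Initial temperature in Celsius: (687.2 - 32) × 5/9 = 364.0000°C.
The 74.9°R change is an interval, so only the factor 5/9 applies: -74.9 × 5/9 = -41.6111°C.
Final Celsius temperature: 364.0000 - 41.6111 = 322.3889°C.
In kelvin: 322.3889 + 273.15 = 595.54 K.

595.54 K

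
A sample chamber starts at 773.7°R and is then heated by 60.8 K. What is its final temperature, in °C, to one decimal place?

Initial temperature in Celsius: (773.7 - 491.67) × 5/9 = 156.6833°C.
The 60.8 K change is an interval; Kelvin and Celsius degrees are the same size, so ΔC = +60.8°C.
Final Celsius temperature: 156.6833 + 60.8000 = 217.4833°C.

217.5°C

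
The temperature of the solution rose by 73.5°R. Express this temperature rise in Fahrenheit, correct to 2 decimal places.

Rankine and Fahrenheit degrees are the same size, so the interval is unchanged: 73.50.

73.50°F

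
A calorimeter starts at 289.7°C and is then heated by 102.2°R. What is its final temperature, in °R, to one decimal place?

1115.3°R

The 102.2°R change is an interval, so only the factor 5/9 applies: +102.2 × 5/9 = +56.7778°C.
Final Celsius temperature: 289.7000 + 56.7778 = 346.4778°C.
In Rankine: 346.4778 × 1.8 + 491.67 = 1115.3°R.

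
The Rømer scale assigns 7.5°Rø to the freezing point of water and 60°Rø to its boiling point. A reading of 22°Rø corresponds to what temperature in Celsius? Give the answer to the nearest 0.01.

Linear interpolation between the fixed points: C = (22 - 7.5) × 100 / (60 - 7.5) = 27.6190°C.

27.62°C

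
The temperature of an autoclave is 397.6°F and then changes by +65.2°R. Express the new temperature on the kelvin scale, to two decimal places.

Initial temperature in Celsius: (397.6 - 32) × 5/9 = 203.1111°C.
The 65.2°R change is an interval, so only the factor 5/9 applies: +65.2 × 5/9 = +36.2222°C.
Final Celsius temperature: 203.1111 + 36.2222 = 239.3333°C.
In kelvin: 239.3333 + 273.15 = 512.48 K.

512.48 K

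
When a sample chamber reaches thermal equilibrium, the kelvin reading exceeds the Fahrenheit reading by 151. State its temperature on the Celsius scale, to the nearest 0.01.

112.69°C

Let x be the Fahrenheit reading; then the kelvin reading is 5/9·x + 255.372.
(5/9·x + 255.372) - x = 151  ⇒  (-4/9)·x = -104.372  ⇒  x = 234.8375°F.
In Celsius: (234.8375 - 32) × 5/9 = 112.69°C.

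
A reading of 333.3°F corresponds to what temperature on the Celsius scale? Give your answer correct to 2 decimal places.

167.39°C

In Celsius: (333.3 - 32) × 5/9 = 167.3889°C.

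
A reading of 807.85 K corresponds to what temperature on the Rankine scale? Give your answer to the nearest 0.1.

In Celsius: 807.85 - 273.15 = 534.7000°C.
In Rankine: 534.7000 × 1.8 + 491.67 = 1454.1°R.

1454.1°R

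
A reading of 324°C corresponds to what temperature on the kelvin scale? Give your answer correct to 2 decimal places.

In kelvin: 324.0000 + 273.15 = 597.15 K.

597.15 K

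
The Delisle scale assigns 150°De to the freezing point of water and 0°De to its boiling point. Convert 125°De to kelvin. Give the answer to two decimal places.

Linear interpolation between the fixed points: C = (125 - 150) × 100 / (0 - 150) = 16.6667°C.
Then 16.6667 + 273.15 = 289.82 K.

289.82 K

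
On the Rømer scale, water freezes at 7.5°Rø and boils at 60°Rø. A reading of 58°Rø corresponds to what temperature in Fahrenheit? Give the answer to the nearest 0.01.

205.14°F

Linear interpolation between the fixed points: C = (58 - 7.5) × 100 / (60 - 7.5) = 96.1905°C.
Then 96.1905 × 1.8 + 32 = 205.14°F.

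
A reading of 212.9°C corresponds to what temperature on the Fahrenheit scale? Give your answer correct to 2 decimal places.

In Fahrenheit: 212.9000 × 1.8 + 32 = 415.22°F.

415.22°F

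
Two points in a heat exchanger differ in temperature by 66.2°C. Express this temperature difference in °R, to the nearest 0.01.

An interval of 1°C corresponds to 1.8°R.
66.2 × 1.8 = 119.16.

119.16°R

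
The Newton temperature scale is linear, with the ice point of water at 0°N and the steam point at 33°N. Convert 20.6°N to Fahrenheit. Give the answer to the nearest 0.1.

144.4°F

Linear interpolation between the fixed points: C = (20.6 - 0) × 100 / (33 - 0) = 62.4242°C.
Then 62.4242 × 1.8 + 32 = 144.4°F.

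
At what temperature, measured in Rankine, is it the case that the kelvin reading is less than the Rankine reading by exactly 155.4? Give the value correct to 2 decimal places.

Let R be the Rankine reading. The kelvin reading is K = 5/9·R.
Require K - R = -155.4: (-4/9)·R = -155.4.
R = (-155.4) / (-4/9) = 349.65.

349.65°R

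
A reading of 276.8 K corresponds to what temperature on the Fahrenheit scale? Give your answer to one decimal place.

In Celsius: 276.8 - 273.15 = 3.6500°C.
In Fahrenheit: 3.6500 × 1.8 + 32 = 38.6°F.

38.6°F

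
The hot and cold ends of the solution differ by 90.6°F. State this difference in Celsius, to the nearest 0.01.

For a temperature interval the offset drops out; only the factor 5/9 applies.
90.6 × 5/9 = 50.33.

50.33°C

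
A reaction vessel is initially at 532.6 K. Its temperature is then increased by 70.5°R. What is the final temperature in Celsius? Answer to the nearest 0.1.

Initial temperature in Celsius: 532.6 - 273.15 = 259.4500°C.
The 70.5°R change is an interval, so only the factor 5/9 applies: +70.5 × 5/9 = +39.1667°C.
Final Celsius temperature: 259.4500 + 39.1667 = 298.6167°C.

298.6°C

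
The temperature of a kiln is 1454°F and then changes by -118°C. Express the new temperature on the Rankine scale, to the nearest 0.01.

1701.27°R

Initial temperature in Celsius: (1454 - 32) × 5/9 = 790.0000°C.
Final Celsius temperature: 790.0000 - 118.0000 = 672.0000°C.
In Rankine: 672.0000 × 1.8 + 491.67 = 1701.27°R.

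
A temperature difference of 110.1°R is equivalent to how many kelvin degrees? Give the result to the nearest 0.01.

61.17 K

Only the scale ratio 5/9 matters for a change in temperature.
110.1 × 5/9 = 61.17.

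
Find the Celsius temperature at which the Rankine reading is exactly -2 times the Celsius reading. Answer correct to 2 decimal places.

Let C be the Celsius reading. The Rankine reading is R = 1.8·C + 491.67.
Require R = -2·C: 1.8·C + 491.67 = -2·C.
(3.8)·C = -491.67  ⇒  C = -129.39.

-129.39°C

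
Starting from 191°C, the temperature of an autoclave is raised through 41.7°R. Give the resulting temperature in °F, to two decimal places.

The 41.7°R change is an interval, so only the factor 5/9 applies: +41.7 × 5/9 = +23.1667°C.
Final Celsius temperature: 191.0000 + 23.1667 = 214.1667°C.
In Fahrenheit: 214.1667 × 1.8 + 32 = 417.50°F.

417.50°F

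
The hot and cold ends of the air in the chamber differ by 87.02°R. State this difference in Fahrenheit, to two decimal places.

87.02°F

Rankine and Fahrenheit degrees are the same size, so the interval is unchanged: 87.02.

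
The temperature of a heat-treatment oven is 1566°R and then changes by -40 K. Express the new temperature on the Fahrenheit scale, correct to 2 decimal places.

Initial temperature in Celsius: (1566 - 491.67) × 5/9 = 596.8500°C.
The 40 K change is an interval; Kelvin and Celsius degrees are the same size, so ΔC = -40°C.
Final Celsius temperature: 596.8500 - 40.0000 = 556.8500°C.
In Fahrenheit: 556.8500 × 1.8 + 32 = 1034.33°F.

1034.33°F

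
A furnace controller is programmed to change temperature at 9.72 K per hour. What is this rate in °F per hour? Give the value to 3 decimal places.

17.496 °F/hour

The quantity depends on a temperature interval, so only the ratio of degree sizes applies; the offset between the scales is irrelevant.
A change of 1 K is a change of 1.8°F, so 9.72 × 1.8 = 17.496.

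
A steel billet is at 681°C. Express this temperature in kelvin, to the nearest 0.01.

In kelvin: 681.0000 + 273.15 = 954.15 K.

954.15 K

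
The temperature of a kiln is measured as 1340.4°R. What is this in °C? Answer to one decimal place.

471.5°C

In Celsius: (1340.4 - 491.67) × 5/9 = 471.5167°C.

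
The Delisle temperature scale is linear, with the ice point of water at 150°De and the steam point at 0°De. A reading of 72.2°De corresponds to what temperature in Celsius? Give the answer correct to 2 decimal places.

51.87°C

Linear interpolation between the fixed points: C = (72.2 - 150) × 100 / (0 - 150) = 51.8667°C.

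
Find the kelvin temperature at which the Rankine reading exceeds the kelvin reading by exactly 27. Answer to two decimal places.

33.75 K

Let K be the kelvin reading. The Rankine reading is R = 1.8·K.
Require R - K = 27: (0.8)·K = 27.
K = (27) / (0.8) = 33.75.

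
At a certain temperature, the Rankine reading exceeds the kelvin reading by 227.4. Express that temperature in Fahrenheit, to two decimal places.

51.98°F

Let x be the kelvin reading; then the Rankine reading is 1.8·x.
(1.8·x) - x = 227.4  ⇒  (0.8)·x = 227.4  ⇒  x = 284.2500 K.
In Celsius: 284.25 - 273.15 = 11.1000°C.
In Fahrenheit: 11.1000 × 1.8 + 32 = 51.98°F.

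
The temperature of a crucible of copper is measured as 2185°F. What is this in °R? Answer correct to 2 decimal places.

2644.67°R

In Celsius: (2185 - 32) × 5/9 = 1196.1111°C.
In Rankine: 1196.1111 × 1.8 + 491.67 = 2644.67°R.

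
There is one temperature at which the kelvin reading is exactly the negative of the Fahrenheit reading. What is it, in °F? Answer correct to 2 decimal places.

Let F be the Fahrenheit reading. The kelvin reading is K = 5/9·F + 255.372.
Require K = -1·F: 5/9·F + 255.372 = -1·F.
(14/9)·F = -255.372  ⇒  F = -164.17.

-164.17°F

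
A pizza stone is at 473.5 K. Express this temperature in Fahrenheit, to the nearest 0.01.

In Celsius: 473.5 - 273.15 = 200.3500°C.
In Fahrenheit: 200.3500 × 1.8 + 32 = 392.63°F.

392.63°F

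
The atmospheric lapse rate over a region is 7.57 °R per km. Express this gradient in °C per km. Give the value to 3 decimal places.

The quantity depends on a temperature interval, so only the ratio of degree sizes applies; the offset between the scales is irrelevant.
A change of 1°R is a change of 5/9°C, so 7.57 × 5/9 = 4.206.

4.206 °C/km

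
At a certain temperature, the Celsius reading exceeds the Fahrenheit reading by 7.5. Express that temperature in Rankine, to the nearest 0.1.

Let x be the Celsius reading; then the Fahrenheit reading is 1.8·x + 32.
(1.8·x + 32) - x = -7.5  ⇒  (0.8)·x = -39.5  ⇒  x = -49.3750°C.
In Rankine: -49.3750 × 1.8 + 491.67 = 402.8°R.

402.8°R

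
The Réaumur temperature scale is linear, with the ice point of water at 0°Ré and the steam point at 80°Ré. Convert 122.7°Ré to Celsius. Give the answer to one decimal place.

Linear interpolation between the fixed points: C = (122.7 - 0) × 100 / (80 - 0) = 153.3750°C.

153.4°C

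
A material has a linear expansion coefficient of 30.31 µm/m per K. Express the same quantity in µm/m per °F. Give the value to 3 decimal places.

16.839 µm/m per °F

The quantity depends on a temperature interval, so only the ratio of degree sizes applies; the offset between the scales is irrelevant.
A change of 1°F is a change of 5/9 K, so per °F the value is 30.31 × 5/9 = 16.839.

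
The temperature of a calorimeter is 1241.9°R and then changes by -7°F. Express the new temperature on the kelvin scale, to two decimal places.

686.06 K

Initial temperature in Celsius: (1241.9 - 491.67) × 5/9 = 416.7944°C.
The 7°F change is an interval, so only the factor 5/9 applies: -7 × 5/9 = -3.8889°C.
Final Celsius temperature: 416.7944 - 3.8889 = 412.9056°C.
In kelvin: 412.9056 + 273.15 = 686.06 K.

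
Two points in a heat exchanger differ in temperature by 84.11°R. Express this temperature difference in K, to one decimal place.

46.7 K

Only the scale ratio 5/9 matters for a change in temperature.
84.11 × 5/9 = 46.7.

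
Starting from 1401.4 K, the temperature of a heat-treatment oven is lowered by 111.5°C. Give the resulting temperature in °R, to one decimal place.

2321.8°R

Initial temperature in Celsius: 1401.4 - 273.15 = 1128.2500°C.
Final Celsius temperature: 1128.2500 - 111.5000 = 1016.7500°C.
In Rankine: 1016.7500 × 1.8 + 491.67 = 2321.8°R.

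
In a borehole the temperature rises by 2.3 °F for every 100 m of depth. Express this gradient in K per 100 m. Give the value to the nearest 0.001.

Since only a temperature interval is involved, the additive offset between the scales drops out.
A change of 1°F is a change of 5/9 K, so 2.3 × 5/9 = 1.278.

1.278 K/100 m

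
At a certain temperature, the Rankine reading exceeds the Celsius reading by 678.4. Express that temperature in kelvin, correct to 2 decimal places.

Let x be the Celsius reading; then the Rankine reading is 1.8·x + 491.67.
(1.8·x + 491.67) - x = 678.4  ⇒  (0.8)·x = 186.73  ⇒  x = 233.4125°C.
In kelvin: 233.4125 + 273.15 = 506.56 K.

506.56 K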